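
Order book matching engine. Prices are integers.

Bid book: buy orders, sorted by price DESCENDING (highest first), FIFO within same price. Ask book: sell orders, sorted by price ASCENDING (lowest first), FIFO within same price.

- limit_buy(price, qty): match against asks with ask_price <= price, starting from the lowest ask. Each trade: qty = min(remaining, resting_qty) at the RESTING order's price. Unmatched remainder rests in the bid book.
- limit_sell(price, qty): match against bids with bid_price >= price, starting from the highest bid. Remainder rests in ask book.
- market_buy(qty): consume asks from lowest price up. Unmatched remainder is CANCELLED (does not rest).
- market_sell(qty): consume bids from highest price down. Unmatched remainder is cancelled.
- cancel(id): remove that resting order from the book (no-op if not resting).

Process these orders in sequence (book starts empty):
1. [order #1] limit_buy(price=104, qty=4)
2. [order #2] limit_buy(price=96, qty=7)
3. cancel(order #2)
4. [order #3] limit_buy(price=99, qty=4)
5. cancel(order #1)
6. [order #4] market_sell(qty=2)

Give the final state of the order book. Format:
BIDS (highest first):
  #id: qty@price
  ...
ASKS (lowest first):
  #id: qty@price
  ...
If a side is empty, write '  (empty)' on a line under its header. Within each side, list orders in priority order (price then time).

Answer: BIDS (highest first):
  #3: 2@99
ASKS (lowest first):
  (empty)

Derivation:
After op 1 [order #1] limit_buy(price=104, qty=4): fills=none; bids=[#1:4@104] asks=[-]
After op 2 [order #2] limit_buy(price=96, qty=7): fills=none; bids=[#1:4@104 #2:7@96] asks=[-]
After op 3 cancel(order #2): fills=none; bids=[#1:4@104] asks=[-]
After op 4 [order #3] limit_buy(price=99, qty=4): fills=none; bids=[#1:4@104 #3:4@99] asks=[-]
After op 5 cancel(order #1): fills=none; bids=[#3:4@99] asks=[-]
After op 6 [order #4] market_sell(qty=2): fills=#3x#4:2@99; bids=[#3:2@99] asks=[-]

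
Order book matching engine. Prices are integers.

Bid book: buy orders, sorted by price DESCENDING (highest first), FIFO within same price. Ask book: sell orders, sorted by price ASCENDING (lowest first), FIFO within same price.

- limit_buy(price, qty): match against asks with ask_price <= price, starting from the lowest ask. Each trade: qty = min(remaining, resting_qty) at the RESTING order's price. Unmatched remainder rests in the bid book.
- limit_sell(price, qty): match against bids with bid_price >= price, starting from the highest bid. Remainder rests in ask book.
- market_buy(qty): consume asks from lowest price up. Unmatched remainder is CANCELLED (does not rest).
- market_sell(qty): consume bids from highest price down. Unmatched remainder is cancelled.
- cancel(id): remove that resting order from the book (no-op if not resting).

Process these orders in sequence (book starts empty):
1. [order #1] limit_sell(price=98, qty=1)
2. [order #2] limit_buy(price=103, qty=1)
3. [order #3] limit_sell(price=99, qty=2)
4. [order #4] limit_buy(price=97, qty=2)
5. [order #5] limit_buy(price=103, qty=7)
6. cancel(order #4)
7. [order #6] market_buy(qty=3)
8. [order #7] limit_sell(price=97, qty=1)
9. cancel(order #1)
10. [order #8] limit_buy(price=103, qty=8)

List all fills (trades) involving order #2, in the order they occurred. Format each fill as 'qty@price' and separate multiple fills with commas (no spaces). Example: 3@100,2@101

After op 1 [order #1] limit_sell(price=98, qty=1): fills=none; bids=[-] asks=[#1:1@98]
After op 2 [order #2] limit_buy(price=103, qty=1): fills=#2x#1:1@98; bids=[-] asks=[-]
After op 3 [order #3] limit_sell(price=99, qty=2): fills=none; bids=[-] asks=[#3:2@99]
After op 4 [order #4] limit_buy(price=97, qty=2): fills=none; bids=[#4:2@97] asks=[#3:2@99]
After op 5 [order #5] limit_buy(price=103, qty=7): fills=#5x#3:2@99; bids=[#5:5@103 #4:2@97] asks=[-]
After op 6 cancel(order #4): fills=none; bids=[#5:5@103] asks=[-]
After op 7 [order #6] market_buy(qty=3): fills=none; bids=[#5:5@103] asks=[-]
After op 8 [order #7] limit_sell(price=97, qty=1): fills=#5x#7:1@103; bids=[#5:4@103] asks=[-]
After op 9 cancel(order #1): fills=none; bids=[#5:4@103] asks=[-]
After op 10 [order #8] limit_buy(price=103, qty=8): fills=none; bids=[#5:4@103 #8:8@103] asks=[-]

Answer: 1@98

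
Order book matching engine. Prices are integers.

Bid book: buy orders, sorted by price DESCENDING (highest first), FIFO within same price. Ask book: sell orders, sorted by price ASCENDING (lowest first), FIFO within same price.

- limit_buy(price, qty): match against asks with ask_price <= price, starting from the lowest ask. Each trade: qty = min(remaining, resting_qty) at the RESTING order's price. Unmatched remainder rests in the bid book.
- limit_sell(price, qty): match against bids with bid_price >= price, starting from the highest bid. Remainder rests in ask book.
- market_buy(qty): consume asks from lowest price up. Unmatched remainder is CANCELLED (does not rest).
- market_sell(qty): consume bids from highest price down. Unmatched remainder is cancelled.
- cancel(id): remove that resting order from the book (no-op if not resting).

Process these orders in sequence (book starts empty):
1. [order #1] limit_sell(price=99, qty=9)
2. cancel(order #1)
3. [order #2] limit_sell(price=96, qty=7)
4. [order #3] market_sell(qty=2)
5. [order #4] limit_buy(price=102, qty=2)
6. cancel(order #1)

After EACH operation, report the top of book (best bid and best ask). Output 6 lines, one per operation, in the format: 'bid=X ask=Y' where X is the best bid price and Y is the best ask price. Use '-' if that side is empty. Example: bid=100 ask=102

After op 1 [order #1] limit_sell(price=99, qty=9): fills=none; bids=[-] asks=[#1:9@99]
After op 2 cancel(order #1): fills=none; bids=[-] asks=[-]
After op 3 [order #2] limit_sell(price=96, qty=7): fills=none; bids=[-] asks=[#2:7@96]
After op 4 [order #3] market_sell(qty=2): fills=none; bids=[-] asks=[#2:7@96]
After op 5 [order #4] limit_buy(price=102, qty=2): fills=#4x#2:2@96; bids=[-] asks=[#2:5@96]
After op 6 cancel(order #1): fills=none; bids=[-] asks=[#2:5@96]

Answer: bid=- ask=99
bid=- ask=-
bid=- ask=96
bid=- ask=96
bid=- ask=96
bid=- ask=96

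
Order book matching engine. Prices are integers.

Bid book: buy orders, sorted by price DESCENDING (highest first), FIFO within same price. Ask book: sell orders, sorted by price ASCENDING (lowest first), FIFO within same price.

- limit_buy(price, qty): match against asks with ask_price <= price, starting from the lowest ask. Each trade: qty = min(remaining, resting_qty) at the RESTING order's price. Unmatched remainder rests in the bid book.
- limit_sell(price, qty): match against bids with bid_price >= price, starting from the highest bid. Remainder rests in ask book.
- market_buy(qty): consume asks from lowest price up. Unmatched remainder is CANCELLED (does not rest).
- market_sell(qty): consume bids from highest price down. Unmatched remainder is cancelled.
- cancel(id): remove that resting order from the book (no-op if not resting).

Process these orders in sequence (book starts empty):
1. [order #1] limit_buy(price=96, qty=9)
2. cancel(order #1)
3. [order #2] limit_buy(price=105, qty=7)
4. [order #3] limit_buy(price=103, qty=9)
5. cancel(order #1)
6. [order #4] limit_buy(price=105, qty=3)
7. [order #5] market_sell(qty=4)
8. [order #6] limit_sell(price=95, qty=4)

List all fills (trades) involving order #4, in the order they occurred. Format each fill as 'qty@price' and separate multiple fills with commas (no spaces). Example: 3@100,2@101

After op 1 [order #1] limit_buy(price=96, qty=9): fills=none; bids=[#1:9@96] asks=[-]
After op 2 cancel(order #1): fills=none; bids=[-] asks=[-]
After op 3 [order #2] limit_buy(price=105, qty=7): fills=none; bids=[#2:7@105] asks=[-]
After op 4 [order #3] limit_buy(price=103, qty=9): fills=none; bids=[#2:7@105 #3:9@103] asks=[-]
After op 5 cancel(order #1): fills=none; bids=[#2:7@105 #3:9@103] asks=[-]
After op 6 [order #4] limit_buy(price=105, qty=3): fills=none; bids=[#2:7@105 #4:3@105 #3:9@103] asks=[-]
After op 7 [order #5] market_sell(qty=4): fills=#2x#5:4@105; bids=[#2:3@105 #4:3@105 #3:9@103] asks=[-]
After op 8 [order #6] limit_sell(price=95, qty=4): fills=#2x#6:3@105 #4x#6:1@105; bids=[#4:2@105 #3:9@103] asks=[-]

Answer: 1@105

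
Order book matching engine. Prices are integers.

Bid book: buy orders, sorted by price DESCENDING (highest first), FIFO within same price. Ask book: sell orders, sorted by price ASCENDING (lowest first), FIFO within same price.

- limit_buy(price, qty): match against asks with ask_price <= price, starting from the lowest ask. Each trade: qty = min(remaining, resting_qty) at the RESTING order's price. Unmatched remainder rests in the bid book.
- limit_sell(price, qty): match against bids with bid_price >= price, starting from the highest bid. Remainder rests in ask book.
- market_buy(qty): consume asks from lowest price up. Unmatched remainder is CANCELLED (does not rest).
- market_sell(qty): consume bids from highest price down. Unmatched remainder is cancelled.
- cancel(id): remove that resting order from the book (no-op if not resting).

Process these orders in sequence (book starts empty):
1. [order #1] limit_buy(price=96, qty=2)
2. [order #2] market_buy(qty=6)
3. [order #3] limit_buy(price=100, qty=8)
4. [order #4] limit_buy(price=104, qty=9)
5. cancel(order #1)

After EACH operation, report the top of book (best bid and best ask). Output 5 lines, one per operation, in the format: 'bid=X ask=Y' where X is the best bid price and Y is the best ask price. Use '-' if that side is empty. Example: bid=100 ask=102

Answer: bid=96 ask=-
bid=96 ask=-
bid=100 ask=-
bid=104 ask=-
bid=104 ask=-

Derivation:
After op 1 [order #1] limit_buy(price=96, qty=2): fills=none; bids=[#1:2@96] asks=[-]
After op 2 [order #2] market_buy(qty=6): fills=none; bids=[#1:2@96] asks=[-]
After op 3 [order #3] limit_buy(price=100, qty=8): fills=none; bids=[#3:8@100 #1:2@96] asks=[-]
After op 4 [order #4] limit_buy(price=104, qty=9): fills=none; bids=[#4:9@104 #3:8@100 #1:2@96] asks=[-]
After op 5 cancel(order #1): fills=none; bids=[#4:9@104 #3:8@100] asks=[-]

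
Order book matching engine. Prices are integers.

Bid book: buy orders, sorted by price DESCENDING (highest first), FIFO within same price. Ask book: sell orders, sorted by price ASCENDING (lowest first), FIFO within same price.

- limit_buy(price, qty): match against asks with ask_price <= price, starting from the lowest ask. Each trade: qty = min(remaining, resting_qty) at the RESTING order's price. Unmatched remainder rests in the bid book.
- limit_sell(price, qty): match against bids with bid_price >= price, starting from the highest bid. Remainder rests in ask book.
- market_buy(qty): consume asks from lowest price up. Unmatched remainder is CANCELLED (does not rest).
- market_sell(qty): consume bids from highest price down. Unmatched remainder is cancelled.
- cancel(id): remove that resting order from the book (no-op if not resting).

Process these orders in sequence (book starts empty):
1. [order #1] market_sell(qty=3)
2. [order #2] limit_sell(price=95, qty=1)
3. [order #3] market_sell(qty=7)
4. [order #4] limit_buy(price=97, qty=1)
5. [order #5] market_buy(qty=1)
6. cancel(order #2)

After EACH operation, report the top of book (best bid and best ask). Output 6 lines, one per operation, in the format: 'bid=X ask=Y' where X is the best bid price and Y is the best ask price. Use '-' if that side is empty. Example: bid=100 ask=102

Answer: bid=- ask=-
bid=- ask=95
bid=- ask=95
bid=- ask=-
bid=- ask=-
bid=- ask=-

Derivation:
After op 1 [order #1] market_sell(qty=3): fills=none; bids=[-] asks=[-]
After op 2 [order #2] limit_sell(price=95, qty=1): fills=none; bids=[-] asks=[#2:1@95]
After op 3 [order #3] market_sell(qty=7): fills=none; bids=[-] asks=[#2:1@95]
After op 4 [order #4] limit_buy(price=97, qty=1): fills=#4x#2:1@95; bids=[-] asks=[-]
After op 5 [order #5] market_buy(qty=1): fills=none; bids=[-] asks=[-]
After op 6 cancel(order #2): fills=none; bids=[-] asks=[-]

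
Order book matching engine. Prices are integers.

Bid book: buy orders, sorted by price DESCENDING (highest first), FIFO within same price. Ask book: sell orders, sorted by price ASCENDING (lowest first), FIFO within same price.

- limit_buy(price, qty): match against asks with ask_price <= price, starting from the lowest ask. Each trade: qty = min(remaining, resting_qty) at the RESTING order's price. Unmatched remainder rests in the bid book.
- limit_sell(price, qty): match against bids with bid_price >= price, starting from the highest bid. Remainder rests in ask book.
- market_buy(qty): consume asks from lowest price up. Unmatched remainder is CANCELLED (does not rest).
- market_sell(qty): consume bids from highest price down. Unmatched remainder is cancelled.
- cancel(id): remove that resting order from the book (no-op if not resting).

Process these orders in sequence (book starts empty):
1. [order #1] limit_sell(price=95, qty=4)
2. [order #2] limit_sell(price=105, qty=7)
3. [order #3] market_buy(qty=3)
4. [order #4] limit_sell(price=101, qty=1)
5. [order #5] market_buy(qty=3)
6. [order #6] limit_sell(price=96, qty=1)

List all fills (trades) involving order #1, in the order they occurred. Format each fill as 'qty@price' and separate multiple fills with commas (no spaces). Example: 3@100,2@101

Answer: 3@95,1@95

Derivation:
After op 1 [order #1] limit_sell(price=95, qty=4): fills=none; bids=[-] asks=[#1:4@95]
After op 2 [order #2] limit_sell(price=105, qty=7): fills=none; bids=[-] asks=[#1:4@95 #2:7@105]
After op 3 [order #3] market_buy(qty=3): fills=#3x#1:3@95; bids=[-] asks=[#1:1@95 #2:7@105]
After op 4 [order #4] limit_sell(price=101, qty=1): fills=none; bids=[-] asks=[#1:1@95 #4:1@101 #2:7@105]
After op 5 [order #5] market_buy(qty=3): fills=#5x#1:1@95 #5x#4:1@101 #5x#2:1@105; bids=[-] asks=[#2:6@105]
After op 6 [order #6] limit_sell(price=96, qty=1): fills=none; bids=[-] asks=[#6:1@96 #2:6@105]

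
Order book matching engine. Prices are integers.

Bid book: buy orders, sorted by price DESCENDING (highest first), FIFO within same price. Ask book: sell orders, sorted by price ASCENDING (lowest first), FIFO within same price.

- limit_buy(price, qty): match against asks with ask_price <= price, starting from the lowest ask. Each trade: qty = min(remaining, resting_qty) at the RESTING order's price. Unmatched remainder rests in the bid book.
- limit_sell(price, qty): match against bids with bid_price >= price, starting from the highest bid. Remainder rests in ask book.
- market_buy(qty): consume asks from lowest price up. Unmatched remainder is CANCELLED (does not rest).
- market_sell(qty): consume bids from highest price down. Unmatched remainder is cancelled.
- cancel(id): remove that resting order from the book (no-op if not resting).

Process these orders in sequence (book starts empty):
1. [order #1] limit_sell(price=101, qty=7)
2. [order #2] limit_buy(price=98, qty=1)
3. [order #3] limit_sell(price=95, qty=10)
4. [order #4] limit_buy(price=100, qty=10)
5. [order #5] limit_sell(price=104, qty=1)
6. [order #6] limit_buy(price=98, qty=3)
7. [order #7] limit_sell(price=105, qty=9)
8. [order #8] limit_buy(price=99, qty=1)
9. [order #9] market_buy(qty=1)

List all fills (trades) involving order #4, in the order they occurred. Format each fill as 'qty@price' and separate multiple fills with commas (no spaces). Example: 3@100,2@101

Answer: 9@95

Derivation:
After op 1 [order #1] limit_sell(price=101, qty=7): fills=none; bids=[-] asks=[#1:7@101]
After op 2 [order #2] limit_buy(price=98, qty=1): fills=none; bids=[#2:1@98] asks=[#1:7@101]
After op 3 [order #3] limit_sell(price=95, qty=10): fills=#2x#3:1@98; bids=[-] asks=[#3:9@95 #1:7@101]
After op 4 [order #4] limit_buy(price=100, qty=10): fills=#4x#3:9@95; bids=[#4:1@100] asks=[#1:7@101]
After op 5 [order #5] limit_sell(price=104, qty=1): fills=none; bids=[#4:1@100] asks=[#1:7@101 #5:1@104]
After op 6 [order #6] limit_buy(price=98, qty=3): fills=none; bids=[#4:1@100 #6:3@98] asks=[#1:7@101 #5:1@104]
After op 7 [order #7] limit_sell(price=105, qty=9): fills=none; bids=[#4:1@100 #6:3@98] asks=[#1:7@101 #5:1@104 #7:9@105]
After op 8 [order #8] limit_buy(price=99, qty=1): fills=none; bids=[#4:1@100 #8:1@99 #6:3@98] asks=[#1:7@101 #5:1@104 #7:9@105]
After op 9 [order #9] market_buy(qty=1): fills=#9x#1:1@101; bids=[#4:1@100 #8:1@99 #6:3@98] asks=[#1:6@101 #5:1@104 #7:9@105]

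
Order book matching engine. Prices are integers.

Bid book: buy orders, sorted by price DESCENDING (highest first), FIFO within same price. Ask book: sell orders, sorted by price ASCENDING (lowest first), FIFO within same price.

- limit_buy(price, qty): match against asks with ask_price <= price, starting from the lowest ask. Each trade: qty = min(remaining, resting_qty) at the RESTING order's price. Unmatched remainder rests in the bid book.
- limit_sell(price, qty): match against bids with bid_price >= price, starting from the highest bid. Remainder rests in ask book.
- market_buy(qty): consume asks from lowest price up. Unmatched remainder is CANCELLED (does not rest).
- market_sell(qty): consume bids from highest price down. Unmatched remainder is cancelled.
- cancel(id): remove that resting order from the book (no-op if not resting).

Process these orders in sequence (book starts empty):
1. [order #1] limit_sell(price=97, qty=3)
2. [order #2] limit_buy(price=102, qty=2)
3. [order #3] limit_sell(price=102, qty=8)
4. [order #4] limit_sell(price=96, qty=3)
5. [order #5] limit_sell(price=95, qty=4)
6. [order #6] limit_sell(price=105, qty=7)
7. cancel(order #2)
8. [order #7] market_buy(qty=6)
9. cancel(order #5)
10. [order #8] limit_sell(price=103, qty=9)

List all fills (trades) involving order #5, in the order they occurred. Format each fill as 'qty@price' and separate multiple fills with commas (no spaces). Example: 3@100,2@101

After op 1 [order #1] limit_sell(price=97, qty=3): fills=none; bids=[-] asks=[#1:3@97]
After op 2 [order #2] limit_buy(price=102, qty=2): fills=#2x#1:2@97; bids=[-] asks=[#1:1@97]
After op 3 [order #3] limit_sell(price=102, qty=8): fills=none; bids=[-] asks=[#1:1@97 #3:8@102]
After op 4 [order #4] limit_sell(price=96, qty=3): fills=none; bids=[-] asks=[#4:3@96 #1:1@97 #3:8@102]
After op 5 [order #5] limit_sell(price=95, qty=4): fills=none; bids=[-] asks=[#5:4@95 #4:3@96 #1:1@97 #3:8@102]
After op 6 [order #6] limit_sell(price=105, qty=7): fills=none; bids=[-] asks=[#5:4@95 #4:3@96 #1:1@97 #3:8@102 #6:7@105]
After op 7 cancel(order #2): fills=none; bids=[-] asks=[#5:4@95 #4:3@96 #1:1@97 #3:8@102 #6:7@105]
After op 8 [order #7] market_buy(qty=6): fills=#7x#5:4@95 #7x#4:2@96; bids=[-] asks=[#4:1@96 #1:1@97 #3:8@102 #6:7@105]
After op 9 cancel(order #5): fills=none; bids=[-] asks=[#4:1@96 #1:1@97 #3:8@102 #6:7@105]
After op 10 [order #8] limit_sell(price=103, qty=9): fills=none; bids=[-] asks=[#4:1@96 #1:1@97 #3:8@102 #8:9@103 #6:7@105]

Answer: 4@95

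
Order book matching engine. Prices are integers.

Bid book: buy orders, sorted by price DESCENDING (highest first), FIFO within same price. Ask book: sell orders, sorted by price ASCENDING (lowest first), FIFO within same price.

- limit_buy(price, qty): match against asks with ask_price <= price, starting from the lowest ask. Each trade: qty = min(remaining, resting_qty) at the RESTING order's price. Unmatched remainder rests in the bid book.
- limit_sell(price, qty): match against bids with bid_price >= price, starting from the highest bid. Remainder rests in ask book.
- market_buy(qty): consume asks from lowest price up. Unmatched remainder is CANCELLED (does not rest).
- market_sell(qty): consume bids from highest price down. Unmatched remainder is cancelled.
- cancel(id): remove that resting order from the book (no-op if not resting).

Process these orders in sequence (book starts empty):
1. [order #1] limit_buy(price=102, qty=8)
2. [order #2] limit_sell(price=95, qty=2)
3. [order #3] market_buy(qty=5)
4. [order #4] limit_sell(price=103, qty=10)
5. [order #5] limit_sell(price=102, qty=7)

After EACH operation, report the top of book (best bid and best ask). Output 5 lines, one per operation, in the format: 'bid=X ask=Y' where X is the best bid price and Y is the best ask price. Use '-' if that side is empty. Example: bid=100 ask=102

After op 1 [order #1] limit_buy(price=102, qty=8): fills=none; bids=[#1:8@102] asks=[-]
After op 2 [order #2] limit_sell(price=95, qty=2): fills=#1x#2:2@102; bids=[#1:6@102] asks=[-]
After op 3 [order #3] market_buy(qty=5): fills=none; bids=[#1:6@102] asks=[-]
After op 4 [order #4] limit_sell(price=103, qty=10): fills=none; bids=[#1:6@102] asks=[#4:10@103]
After op 5 [order #5] limit_sell(price=102, qty=7): fills=#1x#5:6@102; bids=[-] asks=[#5:1@102 #4:10@103]

Answer: bid=102 ask=-
bid=102 ask=-
bid=102 ask=-
bid=102 ask=103
bid=- ask=102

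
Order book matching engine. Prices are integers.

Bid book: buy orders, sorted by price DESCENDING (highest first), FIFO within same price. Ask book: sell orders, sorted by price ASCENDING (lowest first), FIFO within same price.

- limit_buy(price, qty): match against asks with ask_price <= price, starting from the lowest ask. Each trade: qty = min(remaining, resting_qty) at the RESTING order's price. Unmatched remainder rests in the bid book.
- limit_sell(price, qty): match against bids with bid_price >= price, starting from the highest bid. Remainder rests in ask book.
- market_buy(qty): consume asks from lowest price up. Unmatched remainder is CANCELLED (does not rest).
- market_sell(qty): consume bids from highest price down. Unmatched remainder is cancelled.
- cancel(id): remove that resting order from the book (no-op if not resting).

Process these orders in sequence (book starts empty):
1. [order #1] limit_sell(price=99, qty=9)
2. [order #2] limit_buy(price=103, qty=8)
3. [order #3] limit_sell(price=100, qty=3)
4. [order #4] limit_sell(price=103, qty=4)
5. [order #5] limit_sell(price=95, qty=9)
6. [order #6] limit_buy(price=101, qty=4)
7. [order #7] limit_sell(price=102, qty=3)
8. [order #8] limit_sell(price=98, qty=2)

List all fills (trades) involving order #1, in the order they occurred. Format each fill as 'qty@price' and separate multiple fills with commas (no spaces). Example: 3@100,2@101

Answer: 8@99

Derivation:
After op 1 [order #1] limit_sell(price=99, qty=9): fills=none; bids=[-] asks=[#1:9@99]
After op 2 [order #2] limit_buy(price=103, qty=8): fills=#2x#1:8@99; bids=[-] asks=[#1:1@99]
After op 3 [order #3] limit_sell(price=100, qty=3): fills=none; bids=[-] asks=[#1:1@99 #3:3@100]
After op 4 [order #4] limit_sell(price=103, qty=4): fills=none; bids=[-] asks=[#1:1@99 #3:3@100 #4:4@103]
After op 5 [order #5] limit_sell(price=95, qty=9): fills=none; bids=[-] asks=[#5:9@95 #1:1@99 #3:3@100 #4:4@103]
After op 6 [order #6] limit_buy(price=101, qty=4): fills=#6x#5:4@95; bids=[-] asks=[#5:5@95 #1:1@99 #3:3@100 #4:4@103]
After op 7 [order #7] limit_sell(price=102, qty=3): fills=none; bids=[-] asks=[#5:5@95 #1:1@99 #3:3@100 #7:3@102 #4:4@103]
After op 8 [order #8] limit_sell(price=98, qty=2): fills=none; bids=[-] asks=[#5:5@95 #8:2@98 #1:1@99 #3:3@100 #7:3@102 #4:4@103]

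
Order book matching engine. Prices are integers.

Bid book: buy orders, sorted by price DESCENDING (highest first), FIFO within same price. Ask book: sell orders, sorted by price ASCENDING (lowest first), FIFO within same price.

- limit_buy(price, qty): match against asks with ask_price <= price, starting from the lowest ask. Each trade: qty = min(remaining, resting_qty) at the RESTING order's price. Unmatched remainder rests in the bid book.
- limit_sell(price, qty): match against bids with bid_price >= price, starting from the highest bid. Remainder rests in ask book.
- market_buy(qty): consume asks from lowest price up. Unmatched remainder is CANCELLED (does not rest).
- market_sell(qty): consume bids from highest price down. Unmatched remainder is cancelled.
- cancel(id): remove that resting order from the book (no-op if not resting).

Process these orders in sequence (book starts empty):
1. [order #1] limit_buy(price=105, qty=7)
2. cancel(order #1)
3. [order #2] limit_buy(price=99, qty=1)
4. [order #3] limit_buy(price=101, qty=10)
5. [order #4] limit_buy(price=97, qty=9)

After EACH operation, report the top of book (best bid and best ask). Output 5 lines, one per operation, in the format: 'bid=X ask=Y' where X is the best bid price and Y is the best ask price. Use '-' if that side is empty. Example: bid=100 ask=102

Answer: bid=105 ask=-
bid=- ask=-
bid=99 ask=-
bid=101 ask=-
bid=101 ask=-

Derivation:
After op 1 [order #1] limit_buy(price=105, qty=7): fills=none; bids=[#1:7@105] asks=[-]
After op 2 cancel(order #1): fills=none; bids=[-] asks=[-]
After op 3 [order #2] limit_buy(price=99, qty=1): fills=none; bids=[#2:1@99] asks=[-]
After op 4 [order #3] limit_buy(price=101, qty=10): fills=none; bids=[#3:10@101 #2:1@99] asks=[-]
After op 5 [order #4] limit_buy(price=97, qty=9): fills=none; bids=[#3:10@101 #2:1@99 #4:9@97] asks=[-]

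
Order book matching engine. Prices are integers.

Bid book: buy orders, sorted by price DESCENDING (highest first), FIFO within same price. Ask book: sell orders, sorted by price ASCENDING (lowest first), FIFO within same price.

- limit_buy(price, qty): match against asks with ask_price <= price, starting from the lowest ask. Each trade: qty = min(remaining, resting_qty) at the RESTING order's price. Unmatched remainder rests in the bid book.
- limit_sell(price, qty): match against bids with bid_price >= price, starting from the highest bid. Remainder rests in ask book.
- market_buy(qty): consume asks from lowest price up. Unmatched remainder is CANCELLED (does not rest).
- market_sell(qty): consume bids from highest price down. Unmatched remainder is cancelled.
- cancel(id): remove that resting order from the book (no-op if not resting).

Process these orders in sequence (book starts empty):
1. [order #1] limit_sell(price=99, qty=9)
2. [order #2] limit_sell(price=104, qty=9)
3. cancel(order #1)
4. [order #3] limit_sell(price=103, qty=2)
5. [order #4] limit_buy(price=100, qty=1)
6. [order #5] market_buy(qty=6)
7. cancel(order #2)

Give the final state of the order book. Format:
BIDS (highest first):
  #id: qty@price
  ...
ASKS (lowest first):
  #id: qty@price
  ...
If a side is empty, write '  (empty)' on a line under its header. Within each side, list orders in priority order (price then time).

After op 1 [order #1] limit_sell(price=99, qty=9): fills=none; bids=[-] asks=[#1:9@99]
After op 2 [order #2] limit_sell(price=104, qty=9): fills=none; bids=[-] asks=[#1:9@99 #2:9@104]
After op 3 cancel(order #1): fills=none; bids=[-] asks=[#2:9@104]
After op 4 [order #3] limit_sell(price=103, qty=2): fills=none; bids=[-] asks=[#3:2@103 #2:9@104]
After op 5 [order #4] limit_buy(price=100, qty=1): fills=none; bids=[#4:1@100] asks=[#3:2@103 #2:9@104]
After op 6 [order #5] market_buy(qty=6): fills=#5x#3:2@103 #5x#2:4@104; bids=[#4:1@100] asks=[#2:5@104]
After op 7 cancel(order #2): fills=none; bids=[#4:1@100] asks=[-]

Answer: BIDS (highest first):
  #4: 1@100
ASKS (lowest first):
  (empty)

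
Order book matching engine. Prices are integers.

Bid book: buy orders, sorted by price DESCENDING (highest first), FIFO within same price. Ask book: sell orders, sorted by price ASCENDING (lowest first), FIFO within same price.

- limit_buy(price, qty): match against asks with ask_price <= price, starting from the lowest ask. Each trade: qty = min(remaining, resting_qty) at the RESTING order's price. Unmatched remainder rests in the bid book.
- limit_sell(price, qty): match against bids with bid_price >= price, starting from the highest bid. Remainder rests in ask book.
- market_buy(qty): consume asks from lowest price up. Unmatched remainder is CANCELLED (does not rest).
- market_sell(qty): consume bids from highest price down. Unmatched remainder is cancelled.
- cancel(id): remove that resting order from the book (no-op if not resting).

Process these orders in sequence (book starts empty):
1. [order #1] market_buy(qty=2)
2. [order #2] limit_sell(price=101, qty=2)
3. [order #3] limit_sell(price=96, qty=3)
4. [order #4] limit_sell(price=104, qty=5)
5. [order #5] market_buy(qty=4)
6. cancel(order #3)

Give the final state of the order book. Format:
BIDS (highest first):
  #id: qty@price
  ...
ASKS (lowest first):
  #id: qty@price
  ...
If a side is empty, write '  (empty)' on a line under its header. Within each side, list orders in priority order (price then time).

After op 1 [order #1] market_buy(qty=2): fills=none; bids=[-] asks=[-]
After op 2 [order #2] limit_sell(price=101, qty=2): fills=none; bids=[-] asks=[#2:2@101]
After op 3 [order #3] limit_sell(price=96, qty=3): fills=none; bids=[-] asks=[#3:3@96 #2:2@101]
After op 4 [order #4] limit_sell(price=104, qty=5): fills=none; bids=[-] asks=[#3:3@96 #2:2@101 #4:5@104]
After op 5 [order #5] market_buy(qty=4): fills=#5x#3:3@96 #5x#2:1@101; bids=[-] asks=[#2:1@101 #4:5@104]
After op 6 cancel(order #3): fills=none; bids=[-] asks=[#2:1@101 #4:5@104]

Answer: BIDS (highest first):
  (empty)
ASKS (lowest first):
  #2: 1@101
  #4: 5@104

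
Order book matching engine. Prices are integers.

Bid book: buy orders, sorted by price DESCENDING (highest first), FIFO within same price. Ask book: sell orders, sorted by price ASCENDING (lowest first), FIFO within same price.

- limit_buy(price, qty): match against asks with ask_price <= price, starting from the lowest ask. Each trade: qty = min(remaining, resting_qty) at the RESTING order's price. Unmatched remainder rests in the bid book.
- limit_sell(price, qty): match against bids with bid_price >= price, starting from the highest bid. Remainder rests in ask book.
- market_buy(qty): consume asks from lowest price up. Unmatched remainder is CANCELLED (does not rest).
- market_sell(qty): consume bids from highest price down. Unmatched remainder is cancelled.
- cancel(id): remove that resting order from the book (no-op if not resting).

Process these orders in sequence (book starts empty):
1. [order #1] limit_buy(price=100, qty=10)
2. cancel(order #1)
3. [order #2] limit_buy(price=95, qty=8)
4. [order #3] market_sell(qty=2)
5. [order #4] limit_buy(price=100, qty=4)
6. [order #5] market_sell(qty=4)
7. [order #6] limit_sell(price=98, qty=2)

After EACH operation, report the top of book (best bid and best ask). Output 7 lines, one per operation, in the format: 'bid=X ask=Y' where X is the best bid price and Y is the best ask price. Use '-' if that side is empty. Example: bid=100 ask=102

After op 1 [order #1] limit_buy(price=100, qty=10): fills=none; bids=[#1:10@100] asks=[-]
After op 2 cancel(order #1): fills=none; bids=[-] asks=[-]
After op 3 [order #2] limit_buy(price=95, qty=8): fills=none; bids=[#2:8@95] asks=[-]
After op 4 [order #3] market_sell(qty=2): fills=#2x#3:2@95; bids=[#2:6@95] asks=[-]
After op 5 [order #4] limit_buy(price=100, qty=4): fills=none; bids=[#4:4@100 #2:6@95] asks=[-]
After op 6 [order #5] market_sell(qty=4): fills=#4x#5:4@100; bids=[#2:6@95] asks=[-]
After op 7 [order #6] limit_sell(price=98, qty=2): fills=none; bids=[#2:6@95] asks=[#6:2@98]

Answer: bid=100 ask=-
bid=- ask=-
bid=95 ask=-
bid=95 ask=-
bid=100 ask=-
bid=95 ask=-
bid=95 ask=98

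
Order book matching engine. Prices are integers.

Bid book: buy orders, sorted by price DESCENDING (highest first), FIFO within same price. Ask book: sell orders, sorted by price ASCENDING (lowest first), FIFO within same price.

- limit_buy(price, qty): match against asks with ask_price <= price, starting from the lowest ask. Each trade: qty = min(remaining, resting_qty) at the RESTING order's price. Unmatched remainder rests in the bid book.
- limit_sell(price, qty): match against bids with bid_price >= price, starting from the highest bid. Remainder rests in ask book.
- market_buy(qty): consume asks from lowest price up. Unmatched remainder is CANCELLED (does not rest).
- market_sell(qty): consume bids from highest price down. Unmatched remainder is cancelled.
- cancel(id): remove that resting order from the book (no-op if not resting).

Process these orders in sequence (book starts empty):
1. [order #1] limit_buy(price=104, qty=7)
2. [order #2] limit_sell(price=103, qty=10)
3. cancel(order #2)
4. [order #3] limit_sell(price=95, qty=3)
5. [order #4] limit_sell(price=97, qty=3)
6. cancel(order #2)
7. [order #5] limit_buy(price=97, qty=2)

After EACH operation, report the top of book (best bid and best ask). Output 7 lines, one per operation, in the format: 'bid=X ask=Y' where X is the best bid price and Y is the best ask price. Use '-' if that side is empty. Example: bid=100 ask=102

Answer: bid=104 ask=-
bid=- ask=103
bid=- ask=-
bid=- ask=95
bid=- ask=95
bid=- ask=95
bid=- ask=95

Derivation:
After op 1 [order #1] limit_buy(price=104, qty=7): fills=none; bids=[#1:7@104] asks=[-]
After op 2 [order #2] limit_sell(price=103, qty=10): fills=#1x#2:7@104; bids=[-] asks=[#2:3@103]
After op 3 cancel(order #2): fills=none; bids=[-] asks=[-]
After op 4 [order #3] limit_sell(price=95, qty=3): fills=none; bids=[-] asks=[#3:3@95]
After op 5 [order #4] limit_sell(price=97, qty=3): fills=none; bids=[-] asks=[#3:3@95 #4:3@97]
After op 6 cancel(order #2): fills=none; bids=[-] asks=[#3:3@95 #4:3@97]
After op 7 [order #5] limit_buy(price=97, qty=2): fills=#5x#3:2@95; bids=[-] asks=[#3:1@95 #4:3@97]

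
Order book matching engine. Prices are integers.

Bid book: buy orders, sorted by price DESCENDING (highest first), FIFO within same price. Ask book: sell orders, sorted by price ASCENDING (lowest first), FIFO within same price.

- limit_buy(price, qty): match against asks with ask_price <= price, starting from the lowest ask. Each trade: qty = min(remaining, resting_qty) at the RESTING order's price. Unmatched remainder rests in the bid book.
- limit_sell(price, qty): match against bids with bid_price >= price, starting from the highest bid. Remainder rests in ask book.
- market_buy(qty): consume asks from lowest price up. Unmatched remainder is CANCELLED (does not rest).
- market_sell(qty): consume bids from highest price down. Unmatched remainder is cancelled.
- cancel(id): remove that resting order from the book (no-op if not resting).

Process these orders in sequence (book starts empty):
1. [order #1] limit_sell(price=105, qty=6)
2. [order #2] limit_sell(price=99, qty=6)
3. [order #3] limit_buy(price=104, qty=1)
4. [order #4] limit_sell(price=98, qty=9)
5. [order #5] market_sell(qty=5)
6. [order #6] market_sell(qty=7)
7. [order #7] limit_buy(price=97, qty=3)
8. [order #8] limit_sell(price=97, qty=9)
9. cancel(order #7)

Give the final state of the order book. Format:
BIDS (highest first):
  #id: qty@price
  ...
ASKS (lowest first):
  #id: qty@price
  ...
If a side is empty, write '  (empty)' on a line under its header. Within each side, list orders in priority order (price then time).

After op 1 [order #1] limit_sell(price=105, qty=6): fills=none; bids=[-] asks=[#1:6@105]
After op 2 [order #2] limit_sell(price=99, qty=6): fills=none; bids=[-] asks=[#2:6@99 #1:6@105]
After op 3 [order #3] limit_buy(price=104, qty=1): fills=#3x#2:1@99; bids=[-] asks=[#2:5@99 #1:6@105]
After op 4 [order #4] limit_sell(price=98, qty=9): fills=none; bids=[-] asks=[#4:9@98 #2:5@99 #1:6@105]
After op 5 [order #5] market_sell(qty=5): fills=none; bids=[-] asks=[#4:9@98 #2:5@99 #1:6@105]
After op 6 [order #6] market_sell(qty=7): fills=none; bids=[-] asks=[#4:9@98 #2:5@99 #1:6@105]
After op 7 [order #7] limit_buy(price=97, qty=3): fills=none; bids=[#7:3@97] asks=[#4:9@98 #2:5@99 #1:6@105]
After op 8 [order #8] limit_sell(price=97, qty=9): fills=#7x#8:3@97; bids=[-] asks=[#8:6@97 #4:9@98 #2:5@99 #1:6@105]
After op 9 cancel(order #7): fills=none; bids=[-] asks=[#8:6@97 #4:9@98 #2:5@99 #1:6@105]

Answer: BIDS (highest first):
  (empty)
ASKS (lowest first):
  #8: 6@97
  #4: 9@98
  #2: 5@99
  #1: 6@105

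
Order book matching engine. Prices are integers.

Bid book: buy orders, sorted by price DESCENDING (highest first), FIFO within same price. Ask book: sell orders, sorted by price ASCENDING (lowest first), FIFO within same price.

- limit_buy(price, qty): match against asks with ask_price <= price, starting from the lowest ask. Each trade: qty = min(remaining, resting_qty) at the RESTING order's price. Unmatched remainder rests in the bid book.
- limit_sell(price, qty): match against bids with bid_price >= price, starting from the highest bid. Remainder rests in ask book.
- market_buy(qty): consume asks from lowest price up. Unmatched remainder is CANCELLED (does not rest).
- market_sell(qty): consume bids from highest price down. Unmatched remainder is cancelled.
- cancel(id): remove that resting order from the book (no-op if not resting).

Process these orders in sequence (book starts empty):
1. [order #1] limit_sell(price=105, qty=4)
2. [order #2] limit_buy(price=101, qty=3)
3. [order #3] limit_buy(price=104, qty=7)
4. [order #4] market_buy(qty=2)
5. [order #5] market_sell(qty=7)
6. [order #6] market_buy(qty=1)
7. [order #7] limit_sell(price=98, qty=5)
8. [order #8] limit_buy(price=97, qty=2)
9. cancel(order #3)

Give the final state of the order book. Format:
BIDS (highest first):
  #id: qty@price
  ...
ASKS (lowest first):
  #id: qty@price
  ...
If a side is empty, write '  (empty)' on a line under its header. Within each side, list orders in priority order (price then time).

After op 1 [order #1] limit_sell(price=105, qty=4): fills=none; bids=[-] asks=[#1:4@105]
After op 2 [order #2] limit_buy(price=101, qty=3): fills=none; bids=[#2:3@101] asks=[#1:4@105]
After op 3 [order #3] limit_buy(price=104, qty=7): fills=none; bids=[#3:7@104 #2:3@101] asks=[#1:4@105]
After op 4 [order #4] market_buy(qty=2): fills=#4x#1:2@105; bids=[#3:7@104 #2:3@101] asks=[#1:2@105]
After op 5 [order #5] market_sell(qty=7): fills=#3x#5:7@104; bids=[#2:3@101] asks=[#1:2@105]
After op 6 [order #6] market_buy(qty=1): fills=#6x#1:1@105; bids=[#2:3@101] asks=[#1:1@105]
After op 7 [order #7] limit_sell(price=98, qty=5): fills=#2x#7:3@101; bids=[-] asks=[#7:2@98 #1:1@105]
After op 8 [order #8] limit_buy(price=97, qty=2): fills=none; bids=[#8:2@97] asks=[#7:2@98 #1:1@105]
After op 9 cancel(order #3): fills=none; bids=[#8:2@97] asks=[#7:2@98 #1:1@105]

Answer: BIDS (highest first):
  #8: 2@97
ASKS (lowest first):
  #7: 2@98
  #1: 1@105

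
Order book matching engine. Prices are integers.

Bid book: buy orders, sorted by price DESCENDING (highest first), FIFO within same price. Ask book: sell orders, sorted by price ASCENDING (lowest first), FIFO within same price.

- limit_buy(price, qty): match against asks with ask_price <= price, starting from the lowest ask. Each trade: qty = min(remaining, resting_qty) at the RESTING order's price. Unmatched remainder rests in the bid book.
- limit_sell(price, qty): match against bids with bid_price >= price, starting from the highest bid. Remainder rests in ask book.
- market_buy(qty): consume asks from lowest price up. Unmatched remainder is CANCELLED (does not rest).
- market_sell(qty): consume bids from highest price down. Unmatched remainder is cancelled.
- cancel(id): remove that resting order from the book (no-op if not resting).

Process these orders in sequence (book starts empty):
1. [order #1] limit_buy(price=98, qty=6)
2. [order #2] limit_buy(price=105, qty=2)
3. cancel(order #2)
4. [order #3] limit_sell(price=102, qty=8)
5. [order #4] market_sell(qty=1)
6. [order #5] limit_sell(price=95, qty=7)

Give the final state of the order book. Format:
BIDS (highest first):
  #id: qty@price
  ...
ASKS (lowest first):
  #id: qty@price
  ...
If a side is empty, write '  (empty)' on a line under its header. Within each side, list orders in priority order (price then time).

Answer: BIDS (highest first):
  (empty)
ASKS (lowest first):
  #5: 2@95
  #3: 8@102

Derivation:
After op 1 [order #1] limit_buy(price=98, qty=6): fills=none; bids=[#1:6@98] asks=[-]
After op 2 [order #2] limit_buy(price=105, qty=2): fills=none; bids=[#2:2@105 #1:6@98] asks=[-]
After op 3 cancel(order #2): fills=none; bids=[#1:6@98] asks=[-]
After op 4 [order #3] limit_sell(price=102, qty=8): fills=none; bids=[#1:6@98] asks=[#3:8@102]
After op 5 [order #4] market_sell(qty=1): fills=#1x#4:1@98; bids=[#1:5@98] asks=[#3:8@102]
After op 6 [order #5] limit_sell(price=95, qty=7): fills=#1x#5:5@98; bids=[-] asks=[#5:2@95 #3:8@102]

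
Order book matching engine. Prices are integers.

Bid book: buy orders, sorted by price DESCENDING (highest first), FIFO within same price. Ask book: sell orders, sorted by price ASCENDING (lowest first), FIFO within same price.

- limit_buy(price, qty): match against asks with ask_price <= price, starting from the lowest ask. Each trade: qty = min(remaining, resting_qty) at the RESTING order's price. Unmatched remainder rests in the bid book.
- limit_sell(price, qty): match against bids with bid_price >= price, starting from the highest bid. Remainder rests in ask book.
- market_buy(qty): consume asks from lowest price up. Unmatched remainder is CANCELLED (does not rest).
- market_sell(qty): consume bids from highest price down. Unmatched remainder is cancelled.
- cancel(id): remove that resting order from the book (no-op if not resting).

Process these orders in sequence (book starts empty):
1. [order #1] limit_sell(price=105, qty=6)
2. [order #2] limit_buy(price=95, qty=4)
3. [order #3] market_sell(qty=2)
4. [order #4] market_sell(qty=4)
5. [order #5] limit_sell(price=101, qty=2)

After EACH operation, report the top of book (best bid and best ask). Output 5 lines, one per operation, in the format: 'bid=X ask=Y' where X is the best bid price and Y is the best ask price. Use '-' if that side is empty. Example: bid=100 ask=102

Answer: bid=- ask=105
bid=95 ask=105
bid=95 ask=105
bid=- ask=105
bid=- ask=101

Derivation:
After op 1 [order #1] limit_sell(price=105, qty=6): fills=none; bids=[-] asks=[#1:6@105]
After op 2 [order #2] limit_buy(price=95, qty=4): fills=none; bids=[#2:4@95] asks=[#1:6@105]
After op 3 [order #3] market_sell(qty=2): fills=#2x#3:2@95; bids=[#2:2@95] asks=[#1:6@105]
After op 4 [order #4] market_sell(qty=4): fills=#2x#4:2@95; bids=[-] asks=[#1:6@105]
After op 5 [order #5] limit_sell(price=101, qty=2): fills=none; bids=[-] asks=[#5:2@101 #1:6@105]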